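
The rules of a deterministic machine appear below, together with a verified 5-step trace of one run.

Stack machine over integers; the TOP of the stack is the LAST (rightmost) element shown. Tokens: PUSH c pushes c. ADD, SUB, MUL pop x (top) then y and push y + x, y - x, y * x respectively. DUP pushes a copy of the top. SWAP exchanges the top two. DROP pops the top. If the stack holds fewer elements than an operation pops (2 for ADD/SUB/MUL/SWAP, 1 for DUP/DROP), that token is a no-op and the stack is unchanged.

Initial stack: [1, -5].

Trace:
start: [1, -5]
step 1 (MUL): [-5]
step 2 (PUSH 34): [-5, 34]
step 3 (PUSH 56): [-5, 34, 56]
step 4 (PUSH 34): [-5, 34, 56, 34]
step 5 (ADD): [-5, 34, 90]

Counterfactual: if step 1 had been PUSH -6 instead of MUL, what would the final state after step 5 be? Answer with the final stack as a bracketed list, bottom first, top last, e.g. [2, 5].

[1, -5, -6, 34, 90]

(re-executing from step 1 with the substitution; state before step 1: [1, -5])
step 1 (PUSH -6): [1, -5, -6]
step 2 (PUSH 34): [1, -5, -6, 34]
step 3 (PUSH 56): [1, -5, -6, 34, 56]
step 4 (PUSH 34): [1, -5, -6, 34, 56, 34]
step 5 (ADD): [1, -5, -6, 34, 90]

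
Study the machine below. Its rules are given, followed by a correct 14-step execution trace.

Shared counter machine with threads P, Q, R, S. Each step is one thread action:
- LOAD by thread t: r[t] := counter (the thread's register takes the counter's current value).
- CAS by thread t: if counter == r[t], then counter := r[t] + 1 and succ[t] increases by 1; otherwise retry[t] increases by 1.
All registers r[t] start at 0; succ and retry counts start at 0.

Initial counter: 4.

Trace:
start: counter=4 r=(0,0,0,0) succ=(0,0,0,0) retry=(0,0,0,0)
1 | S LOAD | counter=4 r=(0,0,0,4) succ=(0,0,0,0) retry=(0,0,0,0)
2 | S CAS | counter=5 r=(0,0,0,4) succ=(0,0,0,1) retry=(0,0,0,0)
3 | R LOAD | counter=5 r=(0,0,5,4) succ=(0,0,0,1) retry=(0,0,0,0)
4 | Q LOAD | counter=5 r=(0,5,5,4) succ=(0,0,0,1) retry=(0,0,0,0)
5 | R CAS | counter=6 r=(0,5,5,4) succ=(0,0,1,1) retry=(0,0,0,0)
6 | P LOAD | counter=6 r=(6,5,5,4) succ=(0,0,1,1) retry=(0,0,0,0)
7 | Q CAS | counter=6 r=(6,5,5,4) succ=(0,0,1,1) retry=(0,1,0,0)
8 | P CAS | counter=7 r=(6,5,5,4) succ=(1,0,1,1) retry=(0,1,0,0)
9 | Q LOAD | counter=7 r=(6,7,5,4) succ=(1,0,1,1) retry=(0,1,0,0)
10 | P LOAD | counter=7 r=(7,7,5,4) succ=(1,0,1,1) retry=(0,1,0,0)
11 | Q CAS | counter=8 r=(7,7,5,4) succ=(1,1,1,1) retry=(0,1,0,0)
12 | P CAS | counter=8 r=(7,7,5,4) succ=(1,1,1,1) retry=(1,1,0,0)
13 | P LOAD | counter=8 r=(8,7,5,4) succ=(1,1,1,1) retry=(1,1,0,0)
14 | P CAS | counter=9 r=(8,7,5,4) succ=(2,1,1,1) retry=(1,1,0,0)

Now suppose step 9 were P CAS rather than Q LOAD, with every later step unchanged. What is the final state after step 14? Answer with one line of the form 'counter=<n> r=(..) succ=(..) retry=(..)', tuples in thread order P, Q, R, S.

(re-executing from step 9 with the substitution; state before step 9: counter=7 r=(6,5,5,4) succ=(1,0,1,1) retry=(0,1,0,0))
9 | P CAS | counter=7 r=(6,5,5,4) succ=(1,0,1,1) retry=(1,1,0,0)
10 | P LOAD | counter=7 r=(7,5,5,4) succ=(1,0,1,1) retry=(1,1,0,0)
11 | Q CAS | counter=7 r=(7,5,5,4) succ=(1,0,1,1) retry=(1,2,0,0)
12 | P CAS | counter=8 r=(7,5,5,4) succ=(2,0,1,1) retry=(1,2,0,0)
13 | P LOAD | counter=8 r=(8,5,5,4) succ=(2,0,1,1) retry=(1,2,0,0)
14 | P CAS | counter=9 r=(8,5,5,4) succ=(3,0,1,1) retry=(1,2,0,0)

counter=9 r=(8,5,5,4) succ=(3,0,1,1) retry=(1,2,0,0)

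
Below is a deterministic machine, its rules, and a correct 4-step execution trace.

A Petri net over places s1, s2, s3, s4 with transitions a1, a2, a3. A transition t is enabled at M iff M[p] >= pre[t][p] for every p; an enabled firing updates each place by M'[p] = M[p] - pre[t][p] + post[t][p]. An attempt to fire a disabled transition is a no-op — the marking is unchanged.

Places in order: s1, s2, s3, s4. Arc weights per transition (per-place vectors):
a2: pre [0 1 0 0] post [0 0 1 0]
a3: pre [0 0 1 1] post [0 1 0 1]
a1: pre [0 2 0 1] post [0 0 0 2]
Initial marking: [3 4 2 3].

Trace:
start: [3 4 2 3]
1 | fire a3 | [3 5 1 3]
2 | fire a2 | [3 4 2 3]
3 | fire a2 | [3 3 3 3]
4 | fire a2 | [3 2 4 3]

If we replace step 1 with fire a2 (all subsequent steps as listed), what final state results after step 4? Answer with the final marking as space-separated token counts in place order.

(re-executing from step 1 with the substitution; state before step 1: [3 4 2 3])
1 | fire a2 | [3 3 3 3]
2 | fire a2 | [3 2 4 3]
3 | fire a2 | [3 1 5 3]
4 | fire a2 | [3 0 6 3]

3 0 6 3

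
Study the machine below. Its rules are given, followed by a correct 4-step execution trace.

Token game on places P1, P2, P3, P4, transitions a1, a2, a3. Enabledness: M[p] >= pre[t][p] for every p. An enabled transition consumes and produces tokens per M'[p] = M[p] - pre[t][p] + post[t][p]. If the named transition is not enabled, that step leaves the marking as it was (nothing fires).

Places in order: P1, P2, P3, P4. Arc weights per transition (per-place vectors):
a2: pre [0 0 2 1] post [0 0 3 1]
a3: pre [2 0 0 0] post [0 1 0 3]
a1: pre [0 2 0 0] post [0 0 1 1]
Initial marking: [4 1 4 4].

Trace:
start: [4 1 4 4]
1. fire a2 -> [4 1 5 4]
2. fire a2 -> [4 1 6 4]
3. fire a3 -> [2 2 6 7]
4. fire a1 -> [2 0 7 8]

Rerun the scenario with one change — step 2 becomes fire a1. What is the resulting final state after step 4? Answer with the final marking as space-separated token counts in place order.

(re-executing from step 2 with the substitution; state before step 2: [4 1 5 4])
2. fire a1 -> [4 1 5 4]
3. fire a3 -> [2 2 5 7]
4. fire a1 -> [2 0 6 8]

2 0 6 8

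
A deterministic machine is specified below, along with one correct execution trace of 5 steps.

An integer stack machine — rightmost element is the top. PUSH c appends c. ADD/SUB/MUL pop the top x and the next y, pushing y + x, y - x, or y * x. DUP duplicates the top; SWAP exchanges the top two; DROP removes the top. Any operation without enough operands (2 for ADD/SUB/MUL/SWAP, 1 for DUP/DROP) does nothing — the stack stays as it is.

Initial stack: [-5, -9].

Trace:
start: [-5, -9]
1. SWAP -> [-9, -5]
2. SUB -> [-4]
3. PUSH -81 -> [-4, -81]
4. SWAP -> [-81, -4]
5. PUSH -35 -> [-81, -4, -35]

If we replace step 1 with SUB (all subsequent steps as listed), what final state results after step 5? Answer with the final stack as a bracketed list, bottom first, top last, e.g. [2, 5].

(re-executing from step 1 with the substitution; state before step 1: [-5, -9])
1. SUB -> [4]
2. SUB -> [4]
3. PUSH -81 -> [4, -81]
4. SWAP -> [-81, 4]
5. PUSH -35 -> [-81, 4, -35]

[-81, 4, -35]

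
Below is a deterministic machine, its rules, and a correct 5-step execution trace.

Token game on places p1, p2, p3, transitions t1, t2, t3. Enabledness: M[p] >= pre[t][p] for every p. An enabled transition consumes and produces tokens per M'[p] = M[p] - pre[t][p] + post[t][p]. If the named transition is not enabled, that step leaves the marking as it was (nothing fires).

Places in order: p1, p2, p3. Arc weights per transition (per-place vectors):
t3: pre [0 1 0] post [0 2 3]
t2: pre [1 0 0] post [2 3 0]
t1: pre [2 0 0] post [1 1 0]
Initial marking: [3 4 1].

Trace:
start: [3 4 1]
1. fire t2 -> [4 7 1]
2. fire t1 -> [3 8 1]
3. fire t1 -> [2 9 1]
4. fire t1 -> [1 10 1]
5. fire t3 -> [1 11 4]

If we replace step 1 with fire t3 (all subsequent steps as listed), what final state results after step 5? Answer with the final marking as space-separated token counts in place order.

1 8 7

(re-executing from step 1 with the substitution; state before step 1: [3 4 1])
1. fire t3 -> [3 5 4]
2. fire t1 -> [2 6 4]
3. fire t1 -> [1 7 4]
4. fire t1 -> [1 7 4]
5. fire t3 -> [1 8 7]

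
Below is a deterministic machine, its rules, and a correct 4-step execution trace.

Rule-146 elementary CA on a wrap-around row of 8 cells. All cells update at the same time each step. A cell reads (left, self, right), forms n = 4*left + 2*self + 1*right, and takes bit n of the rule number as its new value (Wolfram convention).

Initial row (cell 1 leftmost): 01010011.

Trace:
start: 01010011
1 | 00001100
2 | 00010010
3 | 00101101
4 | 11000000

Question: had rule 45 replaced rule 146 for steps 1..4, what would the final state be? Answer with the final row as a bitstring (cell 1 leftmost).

(re-executing steps 1..4 under rule 45; state before step 1: 01010011)
1 | 11110010
2 | 10000011
3 | 00111010
4 | 10100110

10100110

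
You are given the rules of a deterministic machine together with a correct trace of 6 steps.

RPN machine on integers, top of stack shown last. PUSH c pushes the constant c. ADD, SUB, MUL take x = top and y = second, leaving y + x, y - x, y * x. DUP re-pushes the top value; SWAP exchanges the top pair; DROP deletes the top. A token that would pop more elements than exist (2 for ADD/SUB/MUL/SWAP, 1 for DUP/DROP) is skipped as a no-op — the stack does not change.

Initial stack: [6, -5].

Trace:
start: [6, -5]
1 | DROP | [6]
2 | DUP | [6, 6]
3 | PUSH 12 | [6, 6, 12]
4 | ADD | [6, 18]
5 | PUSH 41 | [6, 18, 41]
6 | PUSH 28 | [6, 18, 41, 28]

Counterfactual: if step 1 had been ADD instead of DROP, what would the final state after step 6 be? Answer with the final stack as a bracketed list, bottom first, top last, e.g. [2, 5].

(re-executing from step 1 with the substitution; state before step 1: [6, -5])
1 | ADD | [1]
2 | DUP | [1, 1]
3 | PUSH 12 | [1, 1, 12]
4 | ADD | [1, 13]
5 | PUSH 41 | [1, 13, 41]
6 | PUSH 28 | [1, 13, 41, 28]

[1, 13, 41, 28]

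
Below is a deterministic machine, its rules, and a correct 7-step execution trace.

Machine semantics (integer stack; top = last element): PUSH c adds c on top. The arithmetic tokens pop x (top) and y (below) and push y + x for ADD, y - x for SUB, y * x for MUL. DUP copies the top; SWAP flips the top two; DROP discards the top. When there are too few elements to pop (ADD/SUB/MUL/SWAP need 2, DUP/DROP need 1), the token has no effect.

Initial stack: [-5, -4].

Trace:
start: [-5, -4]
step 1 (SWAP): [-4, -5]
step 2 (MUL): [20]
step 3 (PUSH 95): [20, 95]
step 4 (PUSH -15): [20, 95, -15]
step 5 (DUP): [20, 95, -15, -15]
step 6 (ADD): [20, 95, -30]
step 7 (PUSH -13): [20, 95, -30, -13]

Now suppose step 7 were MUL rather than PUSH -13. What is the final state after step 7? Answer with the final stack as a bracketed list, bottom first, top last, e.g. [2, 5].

[20, -2850]

(re-executing from step 7 with the substitution; state before step 7: [20, 95, -30])
step 7 (MUL): [20, -2850]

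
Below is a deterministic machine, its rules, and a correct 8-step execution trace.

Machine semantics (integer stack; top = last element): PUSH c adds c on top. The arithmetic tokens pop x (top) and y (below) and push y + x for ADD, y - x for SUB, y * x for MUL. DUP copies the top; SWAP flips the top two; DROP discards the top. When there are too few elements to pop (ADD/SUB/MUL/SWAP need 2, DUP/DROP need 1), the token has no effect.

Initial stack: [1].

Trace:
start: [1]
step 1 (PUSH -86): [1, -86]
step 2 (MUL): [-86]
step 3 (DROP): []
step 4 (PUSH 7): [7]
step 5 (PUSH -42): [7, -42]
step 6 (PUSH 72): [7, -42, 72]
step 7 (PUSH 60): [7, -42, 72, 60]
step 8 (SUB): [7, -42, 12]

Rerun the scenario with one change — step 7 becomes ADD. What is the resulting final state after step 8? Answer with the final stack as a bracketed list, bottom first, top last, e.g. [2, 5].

[-23]

(re-executing from step 7 with the substitution; state before step 7: [7, -42, 72])
step 7 (ADD): [7, 30]
step 8 (SUB): [-23]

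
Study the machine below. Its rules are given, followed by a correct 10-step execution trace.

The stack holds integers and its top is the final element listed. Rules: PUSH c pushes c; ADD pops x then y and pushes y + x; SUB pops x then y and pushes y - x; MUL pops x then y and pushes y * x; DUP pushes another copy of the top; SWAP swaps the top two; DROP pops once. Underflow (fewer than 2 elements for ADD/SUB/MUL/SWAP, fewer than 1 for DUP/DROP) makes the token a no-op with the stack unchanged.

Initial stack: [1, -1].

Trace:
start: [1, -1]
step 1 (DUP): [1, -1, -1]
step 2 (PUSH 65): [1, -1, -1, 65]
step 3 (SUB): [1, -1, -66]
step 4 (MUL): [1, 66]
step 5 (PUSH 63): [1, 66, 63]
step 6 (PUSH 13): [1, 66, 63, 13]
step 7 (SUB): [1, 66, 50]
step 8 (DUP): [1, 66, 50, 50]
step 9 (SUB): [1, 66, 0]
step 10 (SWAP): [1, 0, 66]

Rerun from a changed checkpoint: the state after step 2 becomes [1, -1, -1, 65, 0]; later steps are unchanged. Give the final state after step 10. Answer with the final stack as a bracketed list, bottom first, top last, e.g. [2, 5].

[1, -1, 0, -65]

state after step 2 := [1, -1, -1, 65, 0]
step 3 (SUB): [1, -1, -1, 65]
step 4 (MUL): [1, -1, -65]
step 5 (PUSH 63): [1, -1, -65, 63]
step 6 (PUSH 13): [1, -1, -65, 63, 13]
step 7 (SUB): [1, -1, -65, 50]
step 8 (DUP): [1, -1, -65, 50, 50]
step 9 (SUB): [1, -1, -65, 0]
step 10 (SWAP): [1, -1, 0, -65]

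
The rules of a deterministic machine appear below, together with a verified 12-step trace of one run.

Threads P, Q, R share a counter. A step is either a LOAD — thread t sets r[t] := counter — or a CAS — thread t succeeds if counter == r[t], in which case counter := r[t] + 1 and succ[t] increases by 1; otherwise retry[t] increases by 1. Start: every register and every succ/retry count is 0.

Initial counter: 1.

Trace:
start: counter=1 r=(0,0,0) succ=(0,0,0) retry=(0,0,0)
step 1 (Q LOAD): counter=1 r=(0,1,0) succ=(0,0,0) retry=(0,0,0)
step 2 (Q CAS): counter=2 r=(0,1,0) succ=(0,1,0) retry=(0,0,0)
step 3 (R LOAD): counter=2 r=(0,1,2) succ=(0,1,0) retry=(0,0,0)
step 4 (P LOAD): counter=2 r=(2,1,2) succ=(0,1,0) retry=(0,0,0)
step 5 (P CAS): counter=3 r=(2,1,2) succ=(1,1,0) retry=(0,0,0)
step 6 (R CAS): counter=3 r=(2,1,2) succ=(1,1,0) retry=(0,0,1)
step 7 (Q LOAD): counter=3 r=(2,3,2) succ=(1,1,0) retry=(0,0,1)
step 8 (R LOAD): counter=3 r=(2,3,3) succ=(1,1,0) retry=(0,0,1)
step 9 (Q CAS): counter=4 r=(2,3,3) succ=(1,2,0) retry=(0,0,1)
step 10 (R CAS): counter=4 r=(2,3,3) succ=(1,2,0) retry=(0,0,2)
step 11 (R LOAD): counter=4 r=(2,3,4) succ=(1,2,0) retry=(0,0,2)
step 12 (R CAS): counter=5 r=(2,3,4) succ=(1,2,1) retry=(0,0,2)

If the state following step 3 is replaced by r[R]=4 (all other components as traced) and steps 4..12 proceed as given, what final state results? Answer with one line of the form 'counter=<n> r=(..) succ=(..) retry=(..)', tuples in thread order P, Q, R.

counter=5 r=(2,3,4) succ=(1,2,1) retry=(0,0,2)

state after step 3 := counter=2 r=(0,1,4) succ=(0,1,0) retry=(0,0,0)
step 4 (P LOAD): counter=2 r=(2,1,4) succ=(0,1,0) retry=(0,0,0)
step 5 (P CAS): counter=3 r=(2,1,4) succ=(1,1,0) retry=(0,0,0)
step 6 (R CAS): counter=3 r=(2,1,4) succ=(1,1,0) retry=(0,0,1)
step 7 (Q LOAD): counter=3 r=(2,3,4) succ=(1,1,0) retry=(0,0,1)
step 8 (R LOAD): counter=3 r=(2,3,3) succ=(1,1,0) retry=(0,0,1)
step 9 (Q CAS): counter=4 r=(2,3,3) succ=(1,2,0) retry=(0,0,1)
step 10 (R CAS): counter=4 r=(2,3,3) succ=(1,2,0) retry=(0,0,2)
step 11 (R LOAD): counter=4 r=(2,3,4) succ=(1,2,0) retry=(0,0,2)
step 12 (R CAS): counter=5 r=(2,3,4) succ=(1,2,1) retry=(0,0,2)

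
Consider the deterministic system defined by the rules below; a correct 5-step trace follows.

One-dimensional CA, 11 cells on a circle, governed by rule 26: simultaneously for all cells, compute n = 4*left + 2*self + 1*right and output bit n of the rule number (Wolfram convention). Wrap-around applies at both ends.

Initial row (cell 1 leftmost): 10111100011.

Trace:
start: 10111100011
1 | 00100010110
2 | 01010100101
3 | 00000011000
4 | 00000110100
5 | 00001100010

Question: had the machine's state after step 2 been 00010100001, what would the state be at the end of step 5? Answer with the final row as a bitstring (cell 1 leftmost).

state after step 2 := 00010100001
3 | 10100010010
4 | 00010101100
5 | 00100001010

00100001010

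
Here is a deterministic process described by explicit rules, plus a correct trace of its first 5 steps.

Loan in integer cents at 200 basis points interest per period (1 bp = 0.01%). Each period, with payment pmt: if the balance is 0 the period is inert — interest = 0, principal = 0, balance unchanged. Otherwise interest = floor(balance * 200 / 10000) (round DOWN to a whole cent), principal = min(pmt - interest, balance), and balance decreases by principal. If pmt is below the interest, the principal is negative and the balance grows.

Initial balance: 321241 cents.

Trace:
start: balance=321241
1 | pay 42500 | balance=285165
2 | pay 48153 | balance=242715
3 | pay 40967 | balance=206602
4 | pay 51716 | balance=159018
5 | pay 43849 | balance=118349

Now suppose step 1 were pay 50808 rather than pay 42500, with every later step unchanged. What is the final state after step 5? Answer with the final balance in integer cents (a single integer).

109356

(re-executing from step 1 with the substitution; state before step 1: balance=321241)
1 | pay 50808 | balance=276857
2 | pay 48153 | balance=234241
3 | pay 40967 | balance=197958
4 | pay 51716 | balance=150201
5 | pay 43849 | balance=109356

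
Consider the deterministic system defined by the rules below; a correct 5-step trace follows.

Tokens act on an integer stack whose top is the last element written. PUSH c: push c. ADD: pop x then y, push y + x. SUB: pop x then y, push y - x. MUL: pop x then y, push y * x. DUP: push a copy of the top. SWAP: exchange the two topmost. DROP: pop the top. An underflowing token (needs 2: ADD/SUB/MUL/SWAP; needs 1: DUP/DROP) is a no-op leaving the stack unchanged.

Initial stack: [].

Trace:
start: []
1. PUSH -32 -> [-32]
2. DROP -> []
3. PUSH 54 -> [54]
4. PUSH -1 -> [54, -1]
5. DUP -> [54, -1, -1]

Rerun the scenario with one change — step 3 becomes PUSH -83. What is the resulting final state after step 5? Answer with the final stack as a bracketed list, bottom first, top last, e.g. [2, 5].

(re-executing from step 3 with the substitution; state before step 3: [])
3. PUSH -83 -> [-83]
4. PUSH -1 -> [-83, -1]
5. DUP -> [-83, -1, -1]

[-83, -1, -1]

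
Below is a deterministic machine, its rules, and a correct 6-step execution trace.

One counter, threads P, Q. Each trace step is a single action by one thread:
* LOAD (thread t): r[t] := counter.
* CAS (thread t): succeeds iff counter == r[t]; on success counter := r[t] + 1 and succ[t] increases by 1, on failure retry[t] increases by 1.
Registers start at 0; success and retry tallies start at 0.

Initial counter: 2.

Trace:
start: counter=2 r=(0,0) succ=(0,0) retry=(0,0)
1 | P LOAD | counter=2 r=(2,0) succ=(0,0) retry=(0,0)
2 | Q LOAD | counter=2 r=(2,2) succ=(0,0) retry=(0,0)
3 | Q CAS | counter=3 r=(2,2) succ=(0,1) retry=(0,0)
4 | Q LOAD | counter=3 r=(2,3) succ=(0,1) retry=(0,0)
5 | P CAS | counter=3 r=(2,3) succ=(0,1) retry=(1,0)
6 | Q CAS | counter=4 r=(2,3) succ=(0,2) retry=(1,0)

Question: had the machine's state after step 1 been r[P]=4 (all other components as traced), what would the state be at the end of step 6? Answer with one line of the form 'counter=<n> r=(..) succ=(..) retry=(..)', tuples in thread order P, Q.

counter=4 r=(4,3) succ=(0,2) retry=(1,0)

state after step 1 := counter=2 r=(4,0) succ=(0,0) retry=(0,0)
2 | Q LOAD | counter=2 r=(4,2) succ=(0,0) retry=(0,0)
3 | Q CAS | counter=3 r=(4,2) succ=(0,1) retry=(0,0)
4 | Q LOAD | counter=3 r=(4,3) succ=(0,1) retry=(0,0)
5 | P CAS | counter=3 r=(4,3) succ=(0,1) retry=(1,0)
6 | Q CAS | counter=4 r=(4,3) succ=(0,2) retry=(1,0)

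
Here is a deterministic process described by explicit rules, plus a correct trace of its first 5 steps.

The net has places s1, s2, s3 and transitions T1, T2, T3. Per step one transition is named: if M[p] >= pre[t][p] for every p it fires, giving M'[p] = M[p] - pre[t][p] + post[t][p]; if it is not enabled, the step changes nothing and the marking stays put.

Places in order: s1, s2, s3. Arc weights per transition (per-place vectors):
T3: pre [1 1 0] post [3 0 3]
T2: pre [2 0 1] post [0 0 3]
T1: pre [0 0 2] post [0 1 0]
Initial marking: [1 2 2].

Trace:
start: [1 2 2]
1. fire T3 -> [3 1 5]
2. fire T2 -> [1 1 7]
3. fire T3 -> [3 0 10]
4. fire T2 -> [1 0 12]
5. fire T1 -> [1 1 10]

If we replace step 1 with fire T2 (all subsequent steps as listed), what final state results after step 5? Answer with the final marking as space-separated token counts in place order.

(re-executing from step 1 with the substitution; state before step 1: [1 2 2])
1. fire T2 -> [1 2 2]
2. fire T2 -> [1 2 2]
3. fire T3 -> [3 1 5]
4. fire T2 -> [1 1 7]
5. fire T1 -> [1 2 5]

1 2 5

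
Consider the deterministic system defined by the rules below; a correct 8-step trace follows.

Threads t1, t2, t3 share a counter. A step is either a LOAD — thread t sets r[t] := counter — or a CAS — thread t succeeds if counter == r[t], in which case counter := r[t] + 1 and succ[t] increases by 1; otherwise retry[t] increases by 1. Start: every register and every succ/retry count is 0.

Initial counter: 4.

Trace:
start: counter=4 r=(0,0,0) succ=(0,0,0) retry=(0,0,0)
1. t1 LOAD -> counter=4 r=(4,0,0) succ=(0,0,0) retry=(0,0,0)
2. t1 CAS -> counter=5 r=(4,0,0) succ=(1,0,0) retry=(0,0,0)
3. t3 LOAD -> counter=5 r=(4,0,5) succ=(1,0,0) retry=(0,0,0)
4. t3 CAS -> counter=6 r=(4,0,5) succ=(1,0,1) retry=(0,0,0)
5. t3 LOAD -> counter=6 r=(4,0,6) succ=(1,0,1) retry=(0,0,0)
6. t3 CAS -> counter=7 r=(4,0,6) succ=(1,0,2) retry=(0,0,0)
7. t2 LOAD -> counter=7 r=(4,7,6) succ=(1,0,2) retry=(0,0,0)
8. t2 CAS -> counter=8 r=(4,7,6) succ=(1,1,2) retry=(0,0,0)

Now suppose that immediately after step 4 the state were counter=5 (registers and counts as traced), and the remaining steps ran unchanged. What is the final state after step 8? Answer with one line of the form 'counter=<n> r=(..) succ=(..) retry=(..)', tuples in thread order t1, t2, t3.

state after step 4 := counter=5 r=(4,0,5) succ=(1,0,1) retry=(0,0,0)
5. t3 LOAD -> counter=5 r=(4,0,5) succ=(1,0,1) retry=(0,0,0)
6. t3 CAS -> counter=6 r=(4,0,5) succ=(1,0,2) retry=(0,0,0)
7. t2 LOAD -> counter=6 r=(4,6,5) succ=(1,0,2) retry=(0,0,0)
8. t2 CAS -> counter=7 r=(4,6,5) succ=(1,1,2) retry=(0,0,0)

counter=7 r=(4,6,5) succ=(1,1,2) retry=(0,0,0)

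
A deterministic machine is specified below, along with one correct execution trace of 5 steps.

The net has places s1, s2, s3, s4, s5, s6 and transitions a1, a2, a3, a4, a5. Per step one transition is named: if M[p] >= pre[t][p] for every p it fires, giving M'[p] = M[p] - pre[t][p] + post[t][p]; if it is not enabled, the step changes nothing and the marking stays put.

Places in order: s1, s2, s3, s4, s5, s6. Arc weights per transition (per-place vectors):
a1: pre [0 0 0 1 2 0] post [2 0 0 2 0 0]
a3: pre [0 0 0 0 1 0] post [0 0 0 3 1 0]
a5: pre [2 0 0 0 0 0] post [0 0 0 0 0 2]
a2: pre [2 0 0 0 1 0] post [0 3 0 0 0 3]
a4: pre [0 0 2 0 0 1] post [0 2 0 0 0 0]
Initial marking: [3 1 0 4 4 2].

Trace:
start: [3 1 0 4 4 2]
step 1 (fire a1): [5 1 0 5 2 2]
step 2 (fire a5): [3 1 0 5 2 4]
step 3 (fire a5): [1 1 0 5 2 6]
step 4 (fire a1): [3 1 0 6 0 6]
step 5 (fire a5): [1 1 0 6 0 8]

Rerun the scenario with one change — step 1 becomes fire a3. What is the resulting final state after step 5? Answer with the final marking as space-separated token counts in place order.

(re-executing from step 1 with the substitution; state before step 1: [3 1 0 4 4 2])
step 1 (fire a3): [3 1 0 7 4 2]
step 2 (fire a5): [1 1 0 7 4 4]
step 3 (fire a5): [1 1 0 7 4 4]
step 4 (fire a1): [3 1 0 8 2 4]
step 5 (fire a5): [1 1 0 8 2 6]

1 1 0 8 2 6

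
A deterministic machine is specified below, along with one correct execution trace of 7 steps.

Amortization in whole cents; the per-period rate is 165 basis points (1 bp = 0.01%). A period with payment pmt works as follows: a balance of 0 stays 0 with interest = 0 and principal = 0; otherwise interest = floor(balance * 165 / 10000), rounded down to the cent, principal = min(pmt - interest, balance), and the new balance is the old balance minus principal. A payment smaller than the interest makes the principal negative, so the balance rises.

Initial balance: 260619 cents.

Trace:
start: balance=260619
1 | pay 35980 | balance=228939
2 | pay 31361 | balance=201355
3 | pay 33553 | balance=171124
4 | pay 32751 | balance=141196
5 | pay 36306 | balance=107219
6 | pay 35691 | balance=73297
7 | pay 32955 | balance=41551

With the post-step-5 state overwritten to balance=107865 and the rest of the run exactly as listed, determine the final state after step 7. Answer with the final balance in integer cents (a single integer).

42218

state after step 5 := balance=107865
6 | pay 35691 | balance=73953
7 | pay 32955 | balance=42218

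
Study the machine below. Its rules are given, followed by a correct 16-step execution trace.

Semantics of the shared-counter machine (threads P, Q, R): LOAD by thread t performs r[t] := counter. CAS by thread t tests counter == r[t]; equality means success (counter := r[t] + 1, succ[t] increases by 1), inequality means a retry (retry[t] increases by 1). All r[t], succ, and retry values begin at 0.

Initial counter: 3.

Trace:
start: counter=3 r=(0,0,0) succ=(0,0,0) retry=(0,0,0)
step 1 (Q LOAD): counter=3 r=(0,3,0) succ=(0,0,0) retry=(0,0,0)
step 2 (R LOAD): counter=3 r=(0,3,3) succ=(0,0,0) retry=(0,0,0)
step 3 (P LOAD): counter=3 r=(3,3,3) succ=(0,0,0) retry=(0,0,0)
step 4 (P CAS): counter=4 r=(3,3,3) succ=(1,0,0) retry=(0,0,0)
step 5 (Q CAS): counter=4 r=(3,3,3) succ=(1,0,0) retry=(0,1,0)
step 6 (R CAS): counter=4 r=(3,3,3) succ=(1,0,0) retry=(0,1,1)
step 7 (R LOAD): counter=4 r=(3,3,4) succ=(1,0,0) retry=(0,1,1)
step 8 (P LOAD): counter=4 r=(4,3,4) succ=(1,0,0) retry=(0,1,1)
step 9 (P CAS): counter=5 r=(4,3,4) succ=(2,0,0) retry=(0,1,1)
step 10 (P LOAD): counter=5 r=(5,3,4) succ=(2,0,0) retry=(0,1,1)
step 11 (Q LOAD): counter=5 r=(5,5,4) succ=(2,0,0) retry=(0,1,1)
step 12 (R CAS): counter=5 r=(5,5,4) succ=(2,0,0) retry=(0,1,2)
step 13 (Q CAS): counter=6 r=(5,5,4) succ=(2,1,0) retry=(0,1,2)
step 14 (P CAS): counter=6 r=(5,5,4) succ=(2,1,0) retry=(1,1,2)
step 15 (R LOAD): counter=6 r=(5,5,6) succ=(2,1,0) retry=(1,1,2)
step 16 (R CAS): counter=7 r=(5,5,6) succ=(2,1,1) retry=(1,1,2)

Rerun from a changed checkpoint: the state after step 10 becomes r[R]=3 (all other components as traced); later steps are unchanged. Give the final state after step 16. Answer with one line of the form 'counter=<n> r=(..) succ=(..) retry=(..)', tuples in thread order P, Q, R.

state after step 10 := counter=5 r=(5,3,3) succ=(2,0,0) retry=(0,1,1)
step 11 (Q LOAD): counter=5 r=(5,5,3) succ=(2,0,0) retry=(0,1,1)
step 12 (R CAS): counter=5 r=(5,5,3) succ=(2,0,0) retry=(0,1,2)
step 13 (Q CAS): counter=6 r=(5,5,3) succ=(2,1,0) retry=(0,1,2)
step 14 (P CAS): counter=6 r=(5,5,3) succ=(2,1,0) retry=(1,1,2)
step 15 (R LOAD): counter=6 r=(5,5,6) succ=(2,1,0) retry=(1,1,2)
step 16 (R CAS): counter=7 r=(5,5,6) succ=(2,1,1) retry=(1,1,2)

counter=7 r=(5,5,6) succ=(2,1,1) retry=(1,1,2)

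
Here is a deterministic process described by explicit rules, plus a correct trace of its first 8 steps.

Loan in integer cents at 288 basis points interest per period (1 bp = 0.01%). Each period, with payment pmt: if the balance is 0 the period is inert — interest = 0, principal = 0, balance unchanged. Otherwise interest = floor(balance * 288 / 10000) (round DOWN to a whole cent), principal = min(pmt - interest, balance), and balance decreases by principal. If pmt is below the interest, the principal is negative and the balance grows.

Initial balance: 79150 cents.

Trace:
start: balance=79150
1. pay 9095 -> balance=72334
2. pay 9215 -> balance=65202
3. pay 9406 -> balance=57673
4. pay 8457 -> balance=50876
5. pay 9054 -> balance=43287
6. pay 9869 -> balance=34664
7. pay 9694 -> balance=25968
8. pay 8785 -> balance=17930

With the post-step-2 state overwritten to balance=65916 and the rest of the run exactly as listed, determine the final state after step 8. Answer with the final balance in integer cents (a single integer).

18779

state after step 2 := balance=65916
3. pay 9406 -> balance=58408
4. pay 8457 -> balance=51633
5. pay 9054 -> balance=44066
6. pay 9869 -> balance=35466
7. pay 9694 -> balance=26793
8. pay 8785 -> balance=18779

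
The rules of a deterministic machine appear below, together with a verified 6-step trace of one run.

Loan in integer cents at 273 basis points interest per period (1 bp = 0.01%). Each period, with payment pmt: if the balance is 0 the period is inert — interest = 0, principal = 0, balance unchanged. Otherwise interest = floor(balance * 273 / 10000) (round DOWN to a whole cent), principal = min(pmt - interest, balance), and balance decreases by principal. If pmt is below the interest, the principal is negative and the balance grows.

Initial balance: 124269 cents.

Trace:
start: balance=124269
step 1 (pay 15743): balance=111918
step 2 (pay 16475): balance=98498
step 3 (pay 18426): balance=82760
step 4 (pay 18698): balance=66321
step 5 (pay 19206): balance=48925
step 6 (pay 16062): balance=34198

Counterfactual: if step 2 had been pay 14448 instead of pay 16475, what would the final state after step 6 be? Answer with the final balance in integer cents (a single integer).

36456

(re-executing from step 2 with the substitution; state before step 2: balance=111918)
step 2 (pay 14448): balance=100525
step 3 (pay 18426): balance=84843
step 4 (pay 18698): balance=68461
step 5 (pay 19206): balance=51123
step 6 (pay 16062): balance=36456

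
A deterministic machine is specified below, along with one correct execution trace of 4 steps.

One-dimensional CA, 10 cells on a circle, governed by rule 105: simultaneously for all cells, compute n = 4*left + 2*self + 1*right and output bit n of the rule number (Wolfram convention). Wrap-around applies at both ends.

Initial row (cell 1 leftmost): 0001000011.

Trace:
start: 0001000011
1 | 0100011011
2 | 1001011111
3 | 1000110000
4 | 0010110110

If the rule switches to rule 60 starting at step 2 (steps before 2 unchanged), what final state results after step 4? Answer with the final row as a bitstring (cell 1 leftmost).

0101110011

(re-executing steps 2..4 under rule 60; state before step 2: 0100011011)
2 | 1110010110
3 | 1001011101
4 | 0101110011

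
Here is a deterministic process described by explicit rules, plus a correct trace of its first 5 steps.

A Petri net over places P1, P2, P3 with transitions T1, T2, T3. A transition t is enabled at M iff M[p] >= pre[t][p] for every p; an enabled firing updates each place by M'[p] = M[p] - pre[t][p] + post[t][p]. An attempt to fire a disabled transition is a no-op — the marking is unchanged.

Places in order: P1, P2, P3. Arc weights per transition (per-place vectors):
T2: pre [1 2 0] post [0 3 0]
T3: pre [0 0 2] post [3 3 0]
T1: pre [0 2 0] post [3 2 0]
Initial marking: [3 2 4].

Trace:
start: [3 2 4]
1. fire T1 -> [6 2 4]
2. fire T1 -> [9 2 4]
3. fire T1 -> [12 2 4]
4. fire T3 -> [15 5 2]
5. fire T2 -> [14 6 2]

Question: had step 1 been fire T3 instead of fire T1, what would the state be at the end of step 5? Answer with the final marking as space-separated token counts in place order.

(re-executing from step 1 with the substitution; state before step 1: [3 2 4])
1. fire T3 -> [6 5 2]
2. fire T1 -> [9 5 2]
3. fire T1 -> [12 5 2]
4. fire T3 -> [15 8 0]
5. fire T2 -> [14 9 0]

14 9 0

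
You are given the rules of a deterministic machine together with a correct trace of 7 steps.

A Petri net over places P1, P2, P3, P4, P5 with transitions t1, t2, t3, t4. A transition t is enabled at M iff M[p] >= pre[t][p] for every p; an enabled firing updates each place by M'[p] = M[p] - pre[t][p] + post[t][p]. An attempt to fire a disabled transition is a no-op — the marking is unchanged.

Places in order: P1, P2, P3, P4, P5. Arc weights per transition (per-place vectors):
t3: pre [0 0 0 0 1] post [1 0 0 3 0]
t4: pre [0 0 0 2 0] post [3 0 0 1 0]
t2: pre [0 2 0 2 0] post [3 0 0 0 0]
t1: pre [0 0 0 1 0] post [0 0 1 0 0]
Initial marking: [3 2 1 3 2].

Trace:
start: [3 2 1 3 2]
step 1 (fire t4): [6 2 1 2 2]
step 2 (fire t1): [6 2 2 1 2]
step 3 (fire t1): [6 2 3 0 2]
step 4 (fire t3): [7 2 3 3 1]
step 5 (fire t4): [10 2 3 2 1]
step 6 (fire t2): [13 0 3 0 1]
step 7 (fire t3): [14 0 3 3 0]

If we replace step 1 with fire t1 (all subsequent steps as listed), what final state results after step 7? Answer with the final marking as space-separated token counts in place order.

(re-executing from step 1 with the substitution; state before step 1: [3 2 1 3 2])
step 1 (fire t1): [3 2 2 2 2]
step 2 (fire t1): [3 2 3 1 2]
step 3 (fire t1): [3 2 4 0 2]
step 4 (fire t3): [4 2 4 3 1]
step 5 (fire t4): [7 2 4 2 1]
step 6 (fire t2): [10 0 4 0 1]
step 7 (fire t3): [11 0 4 3 0]

11 0 4 3 0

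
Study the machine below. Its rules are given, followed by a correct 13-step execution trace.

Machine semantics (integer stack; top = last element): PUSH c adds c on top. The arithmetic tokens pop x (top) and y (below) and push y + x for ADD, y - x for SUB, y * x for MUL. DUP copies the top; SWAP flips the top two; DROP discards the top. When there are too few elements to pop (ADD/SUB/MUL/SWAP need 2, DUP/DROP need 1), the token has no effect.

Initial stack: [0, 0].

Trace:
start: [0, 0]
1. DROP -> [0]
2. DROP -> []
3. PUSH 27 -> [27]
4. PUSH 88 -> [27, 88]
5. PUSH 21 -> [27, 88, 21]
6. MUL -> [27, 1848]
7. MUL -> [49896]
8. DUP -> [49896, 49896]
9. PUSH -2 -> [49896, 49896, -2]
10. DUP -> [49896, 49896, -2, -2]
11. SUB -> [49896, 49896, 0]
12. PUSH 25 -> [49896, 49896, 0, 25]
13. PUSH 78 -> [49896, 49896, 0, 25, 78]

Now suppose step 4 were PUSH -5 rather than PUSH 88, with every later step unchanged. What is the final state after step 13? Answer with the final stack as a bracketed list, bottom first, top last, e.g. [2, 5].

(re-executing from step 4 with the substitution; state before step 4: [27])
4. PUSH -5 -> [27, -5]
5. PUSH 21 -> [27, -5, 21]
6. MUL -> [27, -105]
7. MUL -> [-2835]
8. DUP -> [-2835, -2835]
9. PUSH -2 -> [-2835, -2835, -2]
10. DUP -> [-2835, -2835, -2, -2]
11. SUB -> [-2835, -2835, 0]
12. PUSH 25 -> [-2835, -2835, 0, 25]
13. PUSH 78 -> [-2835, -2835, 0, 25, 78]

[-2835, -2835, 0, 25, 78]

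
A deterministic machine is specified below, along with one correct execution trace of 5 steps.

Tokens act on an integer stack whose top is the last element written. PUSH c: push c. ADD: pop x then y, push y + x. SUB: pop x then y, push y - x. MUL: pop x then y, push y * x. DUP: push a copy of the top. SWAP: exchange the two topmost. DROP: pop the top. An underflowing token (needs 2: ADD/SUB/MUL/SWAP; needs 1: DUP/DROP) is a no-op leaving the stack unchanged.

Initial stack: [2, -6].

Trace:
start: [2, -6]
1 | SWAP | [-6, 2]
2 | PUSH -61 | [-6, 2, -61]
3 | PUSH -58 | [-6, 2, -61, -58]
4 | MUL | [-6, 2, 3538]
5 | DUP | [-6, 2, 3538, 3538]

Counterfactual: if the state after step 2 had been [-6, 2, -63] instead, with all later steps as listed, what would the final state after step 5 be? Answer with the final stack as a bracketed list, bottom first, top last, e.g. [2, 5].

state after step 2 := [-6, 2, -63]
3 | PUSH -58 | [-6, 2, -63, -58]
4 | MUL | [-6, 2, 3654]
5 | DUP | [-6, 2, 3654, 3654]

[-6, 2, 3654, 3654]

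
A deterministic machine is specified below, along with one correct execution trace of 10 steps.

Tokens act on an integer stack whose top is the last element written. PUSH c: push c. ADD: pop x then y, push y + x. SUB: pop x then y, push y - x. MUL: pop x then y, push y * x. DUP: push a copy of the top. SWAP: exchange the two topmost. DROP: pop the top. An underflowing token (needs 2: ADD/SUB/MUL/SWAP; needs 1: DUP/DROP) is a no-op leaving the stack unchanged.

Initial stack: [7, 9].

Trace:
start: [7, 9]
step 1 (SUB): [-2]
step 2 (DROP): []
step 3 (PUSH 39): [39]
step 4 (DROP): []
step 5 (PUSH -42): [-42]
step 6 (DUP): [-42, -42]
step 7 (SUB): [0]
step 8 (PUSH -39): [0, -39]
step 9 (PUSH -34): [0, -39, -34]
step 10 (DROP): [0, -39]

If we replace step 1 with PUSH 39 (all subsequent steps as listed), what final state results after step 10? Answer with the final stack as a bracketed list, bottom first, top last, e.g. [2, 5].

[7, 9, 0, -39]

(re-executing from step 1 with the substitution; state before step 1: [7, 9])
step 1 (PUSH 39): [7, 9, 39]
step 2 (DROP): [7, 9]
step 3 (PUSH 39): [7, 9, 39]
step 4 (DROP): [7, 9]
step 5 (PUSH -42): [7, 9, -42]
step 6 (DUP): [7, 9, -42, -42]
step 7 (SUB): [7, 9, 0]
step 8 (PUSH -39): [7, 9, 0, -39]
step 9 (PUSH -34): [7, 9, 0, -39, -34]
step 10 (DROP): [7, 9, 0, -39]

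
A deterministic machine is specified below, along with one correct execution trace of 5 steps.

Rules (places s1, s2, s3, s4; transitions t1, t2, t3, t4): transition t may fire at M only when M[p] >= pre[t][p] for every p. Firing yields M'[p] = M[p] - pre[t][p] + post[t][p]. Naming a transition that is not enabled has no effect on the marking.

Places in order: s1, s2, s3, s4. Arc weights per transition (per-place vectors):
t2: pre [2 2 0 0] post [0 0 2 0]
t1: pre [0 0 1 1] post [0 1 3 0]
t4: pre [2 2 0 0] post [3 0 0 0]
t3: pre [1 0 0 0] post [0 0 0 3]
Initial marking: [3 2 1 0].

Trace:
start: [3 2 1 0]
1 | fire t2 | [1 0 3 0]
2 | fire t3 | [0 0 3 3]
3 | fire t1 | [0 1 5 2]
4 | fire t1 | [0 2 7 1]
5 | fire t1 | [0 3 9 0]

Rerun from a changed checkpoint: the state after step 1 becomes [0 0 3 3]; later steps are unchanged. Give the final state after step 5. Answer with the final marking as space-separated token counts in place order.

state after step 1 := [0 0 3 3]
2 | fire t3 | [0 0 3 3]
3 | fire t1 | [0 1 5 2]
4 | fire t1 | [0 2 7 1]
5 | fire t1 | [0 3 9 0]

0 3 9 0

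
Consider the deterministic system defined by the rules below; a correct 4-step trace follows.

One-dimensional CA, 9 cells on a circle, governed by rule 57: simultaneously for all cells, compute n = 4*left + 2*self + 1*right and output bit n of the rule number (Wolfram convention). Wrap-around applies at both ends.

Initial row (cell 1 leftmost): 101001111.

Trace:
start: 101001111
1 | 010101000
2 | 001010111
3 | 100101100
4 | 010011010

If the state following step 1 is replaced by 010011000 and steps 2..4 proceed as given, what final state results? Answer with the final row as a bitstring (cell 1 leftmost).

state after step 1 := 010011000
2 | 001010111
3 | 100101100
4 | 010011010

010011010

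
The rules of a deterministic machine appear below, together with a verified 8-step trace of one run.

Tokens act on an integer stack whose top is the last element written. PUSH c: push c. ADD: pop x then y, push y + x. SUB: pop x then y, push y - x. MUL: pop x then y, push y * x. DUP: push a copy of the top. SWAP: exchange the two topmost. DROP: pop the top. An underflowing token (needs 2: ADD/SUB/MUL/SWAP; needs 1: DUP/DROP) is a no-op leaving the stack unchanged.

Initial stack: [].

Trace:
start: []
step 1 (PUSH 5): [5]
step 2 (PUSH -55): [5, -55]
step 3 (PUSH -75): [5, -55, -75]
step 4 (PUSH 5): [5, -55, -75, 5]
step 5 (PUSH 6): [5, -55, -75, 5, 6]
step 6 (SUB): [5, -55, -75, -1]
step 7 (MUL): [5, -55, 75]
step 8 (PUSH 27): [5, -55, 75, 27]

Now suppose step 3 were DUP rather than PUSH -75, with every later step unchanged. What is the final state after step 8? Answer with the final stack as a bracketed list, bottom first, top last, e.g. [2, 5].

(re-executing from step 3 with the substitution; state before step 3: [5, -55])
step 3 (DUP): [5, -55, -55]
step 4 (PUSH 5): [5, -55, -55, 5]
step 5 (PUSH 6): [5, -55, -55, 5, 6]
step 6 (SUB): [5, -55, -55, -1]
step 7 (MUL): [5, -55, 55]
step 8 (PUSH 27): [5, -55, 55, 27]

[5, -55, 55, 27]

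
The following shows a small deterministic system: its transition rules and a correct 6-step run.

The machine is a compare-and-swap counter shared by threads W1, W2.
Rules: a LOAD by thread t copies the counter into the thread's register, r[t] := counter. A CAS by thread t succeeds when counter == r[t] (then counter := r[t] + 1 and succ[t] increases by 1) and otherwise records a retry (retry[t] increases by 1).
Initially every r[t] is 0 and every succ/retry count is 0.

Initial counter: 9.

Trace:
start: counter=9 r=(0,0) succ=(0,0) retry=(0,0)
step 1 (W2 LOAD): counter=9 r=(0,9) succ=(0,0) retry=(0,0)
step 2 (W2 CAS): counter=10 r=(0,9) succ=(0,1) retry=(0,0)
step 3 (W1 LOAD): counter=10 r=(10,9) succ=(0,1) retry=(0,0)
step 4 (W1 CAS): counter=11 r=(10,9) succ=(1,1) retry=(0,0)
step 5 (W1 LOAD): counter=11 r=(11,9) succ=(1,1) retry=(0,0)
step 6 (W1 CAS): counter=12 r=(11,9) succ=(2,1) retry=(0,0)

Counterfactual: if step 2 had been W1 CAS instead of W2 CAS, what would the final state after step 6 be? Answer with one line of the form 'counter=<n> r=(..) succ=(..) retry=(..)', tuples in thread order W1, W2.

counter=11 r=(10,9) succ=(2,0) retry=(1,0)

(re-executing from step 2 with the substitution; state before step 2: counter=9 r=(0,9) succ=(0,0) retry=(0,0))
step 2 (W1 CAS): counter=9 r=(0,9) succ=(0,0) retry=(1,0)
step 3 (W1 LOAD): counter=9 r=(9,9) succ=(0,0) retry=(1,0)
step 4 (W1 CAS): counter=10 r=(9,9) succ=(1,0) retry=(1,0)
step 5 (W1 LOAD): counter=10 r=(10,9) succ=(1,0) retry=(1,0)
step 6 (W1 CAS): counter=11 r=(10,9) succ=(2,0) retry=(1,0)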